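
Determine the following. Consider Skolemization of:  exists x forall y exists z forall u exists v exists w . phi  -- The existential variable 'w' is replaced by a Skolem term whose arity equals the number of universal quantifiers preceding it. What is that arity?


Quantifier prefix: exists x forall y exists z forall u exists v exists w
'w' is existentially quantified at position 6.
Universal variables preceding it: y, u
Skolem function arity = 2

2


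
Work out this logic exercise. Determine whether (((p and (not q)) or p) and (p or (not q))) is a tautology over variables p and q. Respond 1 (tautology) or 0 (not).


Check all 4 assignments:
p=0, q=0: 0
p=0, q=1: 0
p=1, q=0: 1
p=1, q=1: 1
Satisfying count = 2/4.
Tautology iff count = 4: no.

0


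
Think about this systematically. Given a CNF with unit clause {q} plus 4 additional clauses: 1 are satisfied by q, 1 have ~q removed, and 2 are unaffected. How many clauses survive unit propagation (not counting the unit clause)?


Satisfied (removed): 1
Shortened (remain): 1
Unchanged (remain): 2
Remaining = 1 + 2 = 3

3


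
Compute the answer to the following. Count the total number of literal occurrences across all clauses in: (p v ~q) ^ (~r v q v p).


Counting literals in each clause:
Clause 1: 2 literal(s)
Clause 2: 3 literal(s)
Total = 5

5


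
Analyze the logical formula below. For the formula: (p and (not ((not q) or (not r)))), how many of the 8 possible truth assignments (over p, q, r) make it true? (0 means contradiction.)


Check all 8 assignments:
p=0, q=0, r=0: 0
p=0, q=0, r=1: 0
p=0, q=1, r=0: 0
p=0, q=1, r=1: 0
p=1, q=0, r=0: 0
p=1, q=0, r=1: 0
p=1, q=1, r=0: 0
p=1, q=1, r=1: 1
Count of True = 1

1


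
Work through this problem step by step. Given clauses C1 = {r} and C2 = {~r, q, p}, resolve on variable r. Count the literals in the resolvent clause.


Remove r from C1 and ~r from C2.
C1 remainder: {}
C2 remainder: {q, p}
Union (resolvent): {p, q}
Resolvent has 2 literal(s).

2


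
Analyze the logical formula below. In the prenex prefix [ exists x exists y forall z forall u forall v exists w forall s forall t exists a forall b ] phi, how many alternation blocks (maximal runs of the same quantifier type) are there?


Quantifier-type sequence: E E A A A E A A E A  (A=forall, E=exists)
Group into maximal same-type runs:
  Ex2 | Ax3 | Ex1 | Ax2 | Ex1 | Ax1
Number of blocks = 6

6


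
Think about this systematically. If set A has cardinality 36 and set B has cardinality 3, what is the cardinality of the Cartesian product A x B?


The Cartesian product A x B contains all ordered pairs (a, b).
|A x B| = |A| * |B| = 36 * 3 = 108

108


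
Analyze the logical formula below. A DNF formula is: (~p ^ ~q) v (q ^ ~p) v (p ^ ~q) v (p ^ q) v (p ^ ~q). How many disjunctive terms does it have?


A DNF formula is a disjunction of terms (conjunctions).
Terms are separated by v.
Counting the disjuncts: 5 terms.

5


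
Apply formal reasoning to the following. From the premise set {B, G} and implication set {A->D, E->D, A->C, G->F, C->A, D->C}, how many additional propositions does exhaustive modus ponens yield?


Initial facts: {B, G}
Apply modus ponens to closure:
  G and G->F  =>  F
Final known: {B, F, G}
New propositions: {F}
Count = 1

1


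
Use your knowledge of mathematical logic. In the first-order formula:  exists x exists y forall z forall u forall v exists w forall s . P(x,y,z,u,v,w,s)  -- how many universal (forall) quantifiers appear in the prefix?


Quantifier prefix: exists x exists y forall z forall u forall v exists w forall s
Mark each quantifier type:
  E E U U U E U
Universal count = 4, Existential count = 3
Asked for universal (forall) quantifiers: 4

4


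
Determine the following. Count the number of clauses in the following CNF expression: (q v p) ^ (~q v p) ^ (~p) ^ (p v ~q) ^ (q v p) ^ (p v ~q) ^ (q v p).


A CNF formula is a conjunction of clauses.
Clauses are separated by ^.
Counting the conjuncts: 7 clauses.

7


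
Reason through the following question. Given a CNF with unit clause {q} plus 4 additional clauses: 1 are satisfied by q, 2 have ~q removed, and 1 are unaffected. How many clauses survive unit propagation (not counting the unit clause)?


Satisfied (removed): 1
Shortened (remain): 2
Unchanged (remain): 1
Remaining = 2 + 1 = 3

3


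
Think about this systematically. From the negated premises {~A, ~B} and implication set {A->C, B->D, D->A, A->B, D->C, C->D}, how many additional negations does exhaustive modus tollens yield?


Initial negated facts: {~A, ~B}
Apply modus tollens to closure:
  ~A and D->A  =>  ~D
  ~D and C->D  =>  ~C
Final negated: {~A, ~B, ~C, ~D}
New negations: {~C, ~D}
Count = 2

2


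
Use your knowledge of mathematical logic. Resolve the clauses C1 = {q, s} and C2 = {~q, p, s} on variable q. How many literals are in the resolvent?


Remove q from C1 and ~q from C2.
C1 remainder: {s}
C2 remainder: {p, s}
Union (resolvent): {p, s}
Resolvent has 2 literal(s).

2


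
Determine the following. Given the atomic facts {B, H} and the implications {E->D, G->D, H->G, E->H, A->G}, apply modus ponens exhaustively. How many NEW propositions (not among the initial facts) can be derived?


Initial facts: {B, H}
Apply modus ponens to closure:
  H and H->G  =>  G
  G and G->D  =>  D
Final known: {B, D, G, H}
New propositions: {D, G}
Count = 2

2


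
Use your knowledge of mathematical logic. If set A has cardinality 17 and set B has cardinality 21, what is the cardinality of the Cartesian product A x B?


The Cartesian product A x B contains all ordered pairs (a, b).
|A x B| = |A| * |B| = 17 * 21 = 357

357


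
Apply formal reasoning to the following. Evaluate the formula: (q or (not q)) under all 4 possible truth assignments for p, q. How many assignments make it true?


Check all 4 assignments:
p=0, q=0: 1
p=0, q=1: 1
p=1, q=0: 1
p=1, q=1: 1
Count of True = 4

4


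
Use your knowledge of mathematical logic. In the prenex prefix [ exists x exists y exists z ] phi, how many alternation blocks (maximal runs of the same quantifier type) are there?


Quantifier-type sequence: E E E  (A=forall, E=exists)
Group into maximal same-type runs:
  Ex3
Number of blocks = 1

1


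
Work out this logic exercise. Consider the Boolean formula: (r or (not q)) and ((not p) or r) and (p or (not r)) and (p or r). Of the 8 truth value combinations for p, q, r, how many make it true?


Evaluate all 8 assignments for p, q, r:
p=0, q=0, r=0: 0
p=0, q=0, r=1: 0
p=0, q=1, r=0: 0
p=0, q=1, r=1: 0
p=1, q=0, r=0: 0
p=1, q=0, r=1: 1
p=1, q=1, r=0: 0
p=1, q=1, r=1: 1
Satisfying count = 2

2


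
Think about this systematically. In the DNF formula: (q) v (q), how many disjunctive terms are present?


A DNF formula is a disjunction of terms (conjunctions).
Terms are separated by v.
Counting the disjuncts: 2 terms.

2


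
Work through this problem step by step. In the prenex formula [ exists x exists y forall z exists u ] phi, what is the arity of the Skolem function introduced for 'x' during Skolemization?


Quantifier prefix: exists x exists y forall z exists u
'x' is existentially quantified at position 1.
No universal quantifiers precede it.
Skolem function arity = 0 (a Skolem constant)

0


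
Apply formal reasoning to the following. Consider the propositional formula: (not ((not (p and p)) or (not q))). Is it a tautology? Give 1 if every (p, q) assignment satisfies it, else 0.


Check all 4 assignments:
p=0, q=0: 0
p=0, q=1: 0
p=1, q=0: 0
p=1, q=1: 1
Satisfying count = 1/4.
Tautology iff count = 4: no.

0


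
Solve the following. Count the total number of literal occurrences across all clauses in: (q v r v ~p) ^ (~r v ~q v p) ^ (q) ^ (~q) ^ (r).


Counting literals in each clause:
Clause 1: 3 literal(s)
Clause 2: 3 literal(s)
Clause 3: 1 literal(s)
Clause 4: 1 literal(s)
Clause 5: 1 literal(s)
Total = 9

9


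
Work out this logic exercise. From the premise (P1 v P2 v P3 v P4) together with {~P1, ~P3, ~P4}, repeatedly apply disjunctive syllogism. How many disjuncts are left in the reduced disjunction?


Original disjuncts (4): P1, P2, P3, P4
Negated (eliminate): ~P1, ~P3, ~P4
Remaining disjuncts: P2
Count = 4 - 3 = 1

1


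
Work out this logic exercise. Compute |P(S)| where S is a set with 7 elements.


The power set of a set with n elements has 2^n elements.
|P(S)| = 2^7 = 128

128


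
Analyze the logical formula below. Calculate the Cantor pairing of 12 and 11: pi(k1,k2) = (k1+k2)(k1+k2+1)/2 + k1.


k1 + k2 = 23
(k1+k2)(k1+k2+1)/2 = 23 * 24 / 2 = 276
pi = 276 + 12 = 288

288


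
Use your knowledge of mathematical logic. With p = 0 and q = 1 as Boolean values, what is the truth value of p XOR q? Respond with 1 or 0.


p = 0, q = 1
Operation: p XOR q
Evaluate: 0 XOR 1 = 1

1


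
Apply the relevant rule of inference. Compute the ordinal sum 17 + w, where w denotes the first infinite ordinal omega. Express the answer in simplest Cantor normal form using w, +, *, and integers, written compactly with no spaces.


Compute 17 + w.
Ordinal + is associative but NOT commutative; for finite n>0, n + w = w but w + n stays w+n.
Any finite left addend is absorbed by w on the right: 17 + w = w.
Result = w

w


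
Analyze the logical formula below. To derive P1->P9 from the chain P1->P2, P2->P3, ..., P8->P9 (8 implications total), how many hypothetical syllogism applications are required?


With 8 implications in a chain connecting 9 propositions:
P1->P2, P2->P3, ..., P8->P9
Steps needed = (number of implications) - 1 = 8 - 1 = 7

7


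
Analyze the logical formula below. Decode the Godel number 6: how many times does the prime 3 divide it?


Factorize 6 by dividing by 3 repeatedly.
Division steps: 3 divides 6 exactly 1 time(s).
Exponent of 3 = 1

1


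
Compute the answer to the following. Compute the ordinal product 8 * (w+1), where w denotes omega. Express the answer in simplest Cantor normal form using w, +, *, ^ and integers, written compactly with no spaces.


Compute 8 * (w+1).
Ordinal * is associative and left-distributive over +, but NOT commutative; for finite n>1, n*w = w but w*n stays w*n.
By left-distributivity: 8 * (w+1) = 8*w + 8*1 = w + 8 = w+8.
Result = w+8

w+8


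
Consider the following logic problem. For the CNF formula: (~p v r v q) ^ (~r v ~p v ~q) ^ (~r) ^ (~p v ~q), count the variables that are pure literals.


Check each variable for pure literal status:
p: pure negative
q: mixed (not pure)
r: mixed (not pure)
Pure literal count = 1

1


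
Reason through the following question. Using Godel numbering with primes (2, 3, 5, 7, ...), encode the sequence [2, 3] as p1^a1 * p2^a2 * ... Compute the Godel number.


Encode each element as an exponent of the corresponding prime:
  2^2 = 4
  3^3 = 27
Product = 4 * 27 = 108

108


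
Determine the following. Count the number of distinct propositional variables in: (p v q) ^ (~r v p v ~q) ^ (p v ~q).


Identify each variable that appears in the formula.
Variables found: p, q, r
Count = 3

3


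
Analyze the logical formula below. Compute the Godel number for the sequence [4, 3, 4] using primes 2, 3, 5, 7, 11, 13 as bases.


Encode each element as an exponent of the corresponding prime:
  2^4 = 16
  3^3 = 27
  5^4 = 625
Product = 16 * 27 * 625 = 270000

270000


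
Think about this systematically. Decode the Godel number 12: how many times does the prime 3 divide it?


Factorize 12 by dividing by 3 repeatedly.
Division steps: 3 divides 12 exactly 1 time(s).
Exponent of 3 = 1

1


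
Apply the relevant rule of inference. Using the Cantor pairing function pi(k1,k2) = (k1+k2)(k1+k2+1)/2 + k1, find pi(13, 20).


k1 + k2 = 33
(k1+k2)(k1+k2+1)/2 = 33 * 34 / 2 = 561
pi = 561 + 13 = 574

574


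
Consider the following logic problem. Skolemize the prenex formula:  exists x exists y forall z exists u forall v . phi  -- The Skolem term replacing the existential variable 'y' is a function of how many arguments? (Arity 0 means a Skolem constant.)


Quantifier prefix: exists x exists y forall z exists u forall v
'y' is existentially quantified at position 2.
No universal quantifiers precede it.
Skolem function arity = 0 (a Skolem constant)

0


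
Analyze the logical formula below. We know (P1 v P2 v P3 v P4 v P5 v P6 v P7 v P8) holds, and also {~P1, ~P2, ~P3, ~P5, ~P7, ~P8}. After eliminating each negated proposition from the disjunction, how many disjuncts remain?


Original disjuncts (8): P1, P2, P3, P4, P5, P6, P7, P8
Negated (eliminate): ~P1, ~P2, ~P3, ~P5, ~P7, ~P8
Remaining disjuncts: P4, P6
Count = 8 - 6 = 2

2


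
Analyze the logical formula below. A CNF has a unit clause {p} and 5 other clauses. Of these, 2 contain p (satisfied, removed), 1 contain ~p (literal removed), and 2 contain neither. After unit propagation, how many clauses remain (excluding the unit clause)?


Satisfied (removed): 2
Shortened (remain): 1
Unchanged (remain): 2
Remaining = 1 + 2 = 3

3


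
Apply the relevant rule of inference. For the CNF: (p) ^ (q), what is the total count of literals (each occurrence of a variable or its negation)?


Counting literals in each clause:
Clause 1: 1 literal(s)
Clause 2: 1 literal(s)
Total = 2

2


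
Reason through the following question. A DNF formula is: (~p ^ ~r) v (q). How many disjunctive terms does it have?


A DNF formula is a disjunction of terms (conjunctions).
Terms are separated by v.
Counting the disjuncts: 2 terms.

2


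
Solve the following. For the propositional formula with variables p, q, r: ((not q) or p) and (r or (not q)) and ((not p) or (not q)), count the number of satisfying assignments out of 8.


Evaluate all 8 assignments for p, q, r:
p=0, q=0, r=0: 1
p=0, q=0, r=1: 1
p=0, q=1, r=0: 0
p=0, q=1, r=1: 0
p=1, q=0, r=0: 1
p=1, q=0, r=1: 1
p=1, q=1, r=0: 0
p=1, q=1, r=1: 0
Satisfying count = 4

4


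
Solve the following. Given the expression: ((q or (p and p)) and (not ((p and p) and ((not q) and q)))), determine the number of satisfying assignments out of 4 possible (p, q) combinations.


Check all 4 assignments:
p=0, q=0: 0
p=0, q=1: 1
p=1, q=0: 1
p=1, q=1: 1
Count of True = 3

3


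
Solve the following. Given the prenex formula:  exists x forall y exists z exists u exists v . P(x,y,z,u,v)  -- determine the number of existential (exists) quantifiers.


Quantifier prefix: exists x forall y exists z exists u exists v
Mark each quantifier type:
  E U E E E
Universal count = 1, Existential count = 4
Asked for existential (exists) quantifiers: 4

4


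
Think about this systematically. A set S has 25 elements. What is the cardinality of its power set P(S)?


The power set of a set with n elements has 2^n elements.
|P(S)| = 2^25 = 33554432

33554432


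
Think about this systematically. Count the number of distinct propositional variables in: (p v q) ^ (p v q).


Identify each variable that appears in the formula.
Variables found: p, q
Count = 2

2


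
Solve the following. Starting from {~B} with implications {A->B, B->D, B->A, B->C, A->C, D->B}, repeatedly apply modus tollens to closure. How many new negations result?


Initial negated facts: {~B}
Apply modus tollens to closure:
  ~B and A->B  =>  ~A
  ~B and D->B  =>  ~D
Final negated: {~A, ~B, ~D}
New negations: {~A, ~D}
Count = 2

2


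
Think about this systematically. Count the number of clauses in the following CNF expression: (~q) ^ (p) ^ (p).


A CNF formula is a conjunction of clauses.
Clauses are separated by ^.
Counting the conjuncts: 3 clauses.

3


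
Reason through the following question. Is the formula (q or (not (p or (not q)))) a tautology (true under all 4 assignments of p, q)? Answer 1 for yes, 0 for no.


Check all 4 assignments:
p=0, q=0: 0
p=0, q=1: 1
p=1, q=0: 0
p=1, q=1: 1
Satisfying count = 2/4.
Tautology iff count = 4: no.

0


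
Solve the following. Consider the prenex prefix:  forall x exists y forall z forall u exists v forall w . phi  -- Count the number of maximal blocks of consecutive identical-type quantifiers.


Quantifier-type sequence: A E A A E A  (A=forall, E=exists)
Group into maximal same-type runs:
  Ax1 | Ex1 | Ax2 | Ex1 | Ax1
Number of blocks = 5

5


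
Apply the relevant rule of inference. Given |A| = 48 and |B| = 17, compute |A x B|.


The Cartesian product A x B contains all ordered pairs (a, b).
|A x B| = |A| * |B| = 48 * 17 = 816

816


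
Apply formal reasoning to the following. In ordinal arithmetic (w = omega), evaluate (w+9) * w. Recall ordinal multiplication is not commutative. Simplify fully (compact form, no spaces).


Compute (w+9) * w.
Ordinal * is associative and left-distributive over +, but NOT commutative; for finite n>1, n*w = w but w*n stays w*n.
(w+9) * w = sup{(w+9)*k : k<w} = sup{w*k+9} = w^2 (the +9 tail is absorbed in the limit).
Result = w^2

w^2


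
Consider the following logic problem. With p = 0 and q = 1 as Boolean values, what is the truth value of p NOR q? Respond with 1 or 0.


p = 0, q = 1
Operation: p NOR q
Evaluate: 0 NOR 1 = 0

0


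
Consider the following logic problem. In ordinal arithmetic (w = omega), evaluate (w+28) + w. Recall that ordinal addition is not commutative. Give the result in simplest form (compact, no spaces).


Compute (w+28) + w.
Ordinal + is associative but NOT commutative; for finite n>0, n + w = w but w + n stays w+n.
(w+28) + w = w + (28+w) = w + w = w*2 (the finite tail 28 is absorbed by the right w).
Result = w*2

w*2


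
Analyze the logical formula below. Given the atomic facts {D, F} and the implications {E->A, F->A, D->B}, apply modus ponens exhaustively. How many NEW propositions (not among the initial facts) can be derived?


Initial facts: {D, F}
Apply modus ponens to closure:
  F and F->A  =>  A
  D and D->B  =>  B
Final known: {A, B, D, F}
New propositions: {A, B}
Count = 2

2


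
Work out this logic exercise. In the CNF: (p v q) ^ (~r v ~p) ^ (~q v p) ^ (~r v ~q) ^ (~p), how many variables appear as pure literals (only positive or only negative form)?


Check each variable for pure literal status:
p: mixed (not pure)
q: mixed (not pure)
r: pure negative
Pure literal count = 1

1


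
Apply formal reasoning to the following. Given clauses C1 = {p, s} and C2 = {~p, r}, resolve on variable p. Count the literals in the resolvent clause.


Remove p from C1 and ~p from C2.
C1 remainder: {s}
C2 remainder: {r}
Union (resolvent): {r, s}
Resolvent has 2 literal(s).

2


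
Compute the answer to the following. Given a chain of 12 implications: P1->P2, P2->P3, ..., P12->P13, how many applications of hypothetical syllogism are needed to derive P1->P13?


With 12 implications in a chain connecting 13 propositions:
P1->P2, P2->P3, ..., P12->P13
Steps needed = (number of implications) - 1 = 12 - 1 = 11

11


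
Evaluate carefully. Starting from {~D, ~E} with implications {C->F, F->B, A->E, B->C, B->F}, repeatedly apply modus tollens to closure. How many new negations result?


Initial negated facts: {~D, ~E}
Apply modus tollens to closure:
  ~E and A->E  =>  ~A
Final negated: {~A, ~D, ~E}
New negations: {~A}
Count = 1

1


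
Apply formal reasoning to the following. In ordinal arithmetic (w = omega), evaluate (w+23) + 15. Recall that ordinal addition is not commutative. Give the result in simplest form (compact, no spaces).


Compute (w+23) + 15.
Ordinal + is associative but NOT commutative; for finite n>0, n + w = w but w + n stays w+n.
By associativity: (w+23) + 15 = w + (23+15) = w+38.
Result = w+38

w+38


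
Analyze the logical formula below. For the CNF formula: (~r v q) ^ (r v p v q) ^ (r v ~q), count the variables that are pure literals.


Check each variable for pure literal status:
p: pure positive
q: mixed (not pure)
r: mixed (not pure)
Pure literal count = 1

1


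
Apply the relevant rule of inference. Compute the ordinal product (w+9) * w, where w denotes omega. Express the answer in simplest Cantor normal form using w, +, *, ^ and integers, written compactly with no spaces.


Compute (w+9) * w.
Ordinal * is associative and left-distributive over +, but NOT commutative; for finite n>1, n*w = w but w*n stays w*n.
(w+9) * w = sup{(w+9)*k : k<w} = sup{w*k+9} = w^2 (the +9 tail is absorbed in the limit).
Result = w^2

w^2


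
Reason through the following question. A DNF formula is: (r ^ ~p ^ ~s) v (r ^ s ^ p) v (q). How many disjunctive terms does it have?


A DNF formula is a disjunction of terms (conjunctions).
Terms are separated by v.
Counting the disjuncts: 3 terms.

3


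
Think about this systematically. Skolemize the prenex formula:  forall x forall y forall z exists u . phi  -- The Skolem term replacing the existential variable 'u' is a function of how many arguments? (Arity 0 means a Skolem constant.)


Quantifier prefix: forall x forall y forall z exists u
'u' is existentially quantified at position 4.
Universal variables preceding it: x, y, z
Skolem function arity = 3

3


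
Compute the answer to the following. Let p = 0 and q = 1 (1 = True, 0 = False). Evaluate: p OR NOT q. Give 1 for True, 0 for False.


p = 0, q = 1
Operation: p OR NOT q
Evaluate: 0 OR NOT 1 = 0

0


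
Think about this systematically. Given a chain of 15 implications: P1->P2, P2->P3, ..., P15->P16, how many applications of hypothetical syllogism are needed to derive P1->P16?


With 15 implications in a chain connecting 16 propositions:
P1->P2, P2->P3, ..., P15->P16
Steps needed = (number of implications) - 1 = 15 - 1 = 14

14


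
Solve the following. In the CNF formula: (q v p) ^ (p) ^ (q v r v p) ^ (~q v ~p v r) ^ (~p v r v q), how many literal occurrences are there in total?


Counting literals in each clause:
Clause 1: 2 literal(s)
Clause 2: 1 literal(s)
Clause 3: 3 literal(s)
Clause 4: 3 literal(s)
Clause 5: 3 literal(s)
Total = 12

12


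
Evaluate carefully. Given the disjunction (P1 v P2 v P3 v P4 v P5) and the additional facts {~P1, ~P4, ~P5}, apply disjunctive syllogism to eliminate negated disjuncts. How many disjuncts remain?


Original disjuncts (5): P1, P2, P3, P4, P5
Negated (eliminate): ~P1, ~P4, ~P5
Remaining disjuncts: P2, P3
Count = 5 - 3 = 2

2


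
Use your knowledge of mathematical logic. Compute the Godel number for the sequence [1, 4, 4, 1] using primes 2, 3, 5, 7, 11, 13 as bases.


Encode each element as an exponent of the corresponding prime:
  2^1 = 2
  3^4 = 81
  5^4 = 625
  7^1 = 7
Product = 2 * 81 * 625 * 7 = 708750

708750


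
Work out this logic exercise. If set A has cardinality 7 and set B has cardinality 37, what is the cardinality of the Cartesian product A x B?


The Cartesian product A x B contains all ordered pairs (a, b).
|A x B| = |A| * |B| = 7 * 37 = 259

259


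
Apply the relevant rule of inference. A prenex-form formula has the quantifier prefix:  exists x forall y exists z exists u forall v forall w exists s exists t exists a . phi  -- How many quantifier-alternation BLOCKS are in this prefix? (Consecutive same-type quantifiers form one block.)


Quantifier-type sequence: E A E E A A E E E  (A=forall, E=exists)
Group into maximal same-type runs:
  Ex1 | Ax1 | Ex2 | Ax2 | Ex3
Number of blocks = 5

5


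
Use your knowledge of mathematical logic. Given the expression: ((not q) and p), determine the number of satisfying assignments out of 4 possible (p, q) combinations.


Check all 4 assignments:
p=0, q=0: 0
p=0, q=1: 0
p=1, q=0: 1
p=1, q=1: 0
Count of True = 1

1


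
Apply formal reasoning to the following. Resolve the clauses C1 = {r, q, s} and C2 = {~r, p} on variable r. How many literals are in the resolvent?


Remove r from C1 and ~r from C2.
C1 remainder: {q, s}
C2 remainder: {p}
Union (resolvent): {p, q, s}
Resolvent has 3 literal(s).

3


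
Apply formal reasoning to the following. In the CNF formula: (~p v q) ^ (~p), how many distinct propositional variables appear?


Identify each variable that appears in the formula.
Variables found: p, q
Count = 2

2


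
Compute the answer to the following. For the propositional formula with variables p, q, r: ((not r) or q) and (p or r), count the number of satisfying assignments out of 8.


Evaluate all 8 assignments for p, q, r:
p=0, q=0, r=0: 0
p=0, q=0, r=1: 0
p=0, q=1, r=0: 0
p=0, q=1, r=1: 1
p=1, q=0, r=0: 1
p=1, q=0, r=1: 0
p=1, q=1, r=0: 1
p=1, q=1, r=1: 1
Satisfying count = 4

4


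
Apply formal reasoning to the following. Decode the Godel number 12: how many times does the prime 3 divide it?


Factorize 12 by dividing by 3 repeatedly.
Division steps: 3 divides 12 exactly 1 time(s).
Exponent of 3 = 1

1


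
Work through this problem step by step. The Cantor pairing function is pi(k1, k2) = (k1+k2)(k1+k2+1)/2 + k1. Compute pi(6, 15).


k1 + k2 = 21
(k1+k2)(k1+k2+1)/2 = 21 * 22 / 2 = 231
pi = 231 + 6 = 237

237


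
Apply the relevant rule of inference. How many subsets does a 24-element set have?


The power set of a set with n elements has 2^n elements.
|P(S)| = 2^24 = 16777216

16777216


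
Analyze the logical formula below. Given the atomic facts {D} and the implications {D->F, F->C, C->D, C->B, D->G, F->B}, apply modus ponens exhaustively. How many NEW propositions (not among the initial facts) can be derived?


Initial facts: {D}
Apply modus ponens to closure:
  D and D->F  =>  F
  F and F->C  =>  C
  C and C->B  =>  B
  D and D->G  =>  G
Final known: {B, C, D, F, G}
New propositions: {B, C, F, G}
Count = 4

4


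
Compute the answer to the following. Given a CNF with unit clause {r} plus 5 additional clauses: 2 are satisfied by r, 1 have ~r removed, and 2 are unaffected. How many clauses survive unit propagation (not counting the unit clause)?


Satisfied (removed): 2
Shortened (remain): 1
Unchanged (remain): 2
Remaining = 1 + 2 = 3

3


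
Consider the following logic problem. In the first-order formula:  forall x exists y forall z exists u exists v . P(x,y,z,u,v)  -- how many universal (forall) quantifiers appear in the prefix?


Quantifier prefix: forall x exists y forall z exists u exists v
Mark each quantifier type:
  U E U E E
Universal count = 2, Existential count = 3
Asked for universal (forall) quantifiers: 2

2


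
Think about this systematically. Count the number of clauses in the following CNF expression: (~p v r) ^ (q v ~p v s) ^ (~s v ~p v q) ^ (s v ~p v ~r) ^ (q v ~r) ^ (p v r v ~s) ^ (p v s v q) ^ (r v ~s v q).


A CNF formula is a conjunction of clauses.
Clauses are separated by ^.
Counting the conjuncts: 8 clauses.

8


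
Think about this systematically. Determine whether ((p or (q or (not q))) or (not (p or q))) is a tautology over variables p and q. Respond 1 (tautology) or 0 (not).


Check all 4 assignments:
p=0, q=0: 1
p=0, q=1: 1
p=1, q=0: 1
p=1, q=1: 1
Satisfying count = 4/4.
Tautology iff count = 4: yes.

1


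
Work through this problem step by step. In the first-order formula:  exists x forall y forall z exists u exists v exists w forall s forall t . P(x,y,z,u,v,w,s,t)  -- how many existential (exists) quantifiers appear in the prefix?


Quantifier prefix: exists x forall y forall z exists u exists v exists w forall s forall t
Mark each quantifier type:
  E U U E E E U U
Universal count = 4, Existential count = 4
Asked for existential (exists) quantifiers: 4

4


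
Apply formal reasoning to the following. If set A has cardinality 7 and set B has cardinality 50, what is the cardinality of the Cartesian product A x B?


The Cartesian product A x B contains all ordered pairs (a, b).
|A x B| = |A| * |B| = 7 * 50 = 350

350


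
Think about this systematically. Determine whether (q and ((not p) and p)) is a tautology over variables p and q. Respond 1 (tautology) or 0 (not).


Check all 4 assignments:
p=0, q=0: 0
p=0, q=1: 0
p=1, q=0: 0
p=1, q=1: 0
Satisfying count = 0/4.
Tautology iff count = 4: no.

0


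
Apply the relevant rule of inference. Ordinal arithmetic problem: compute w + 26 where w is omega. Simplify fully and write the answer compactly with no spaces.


Compute w + 26.
Ordinal + is associative but NOT commutative; for finite n>0, n + w = w but w + n stays w+n.
w + 26 is already in normal form (a successor ordinal beyond w).
Result = w+26

w+26


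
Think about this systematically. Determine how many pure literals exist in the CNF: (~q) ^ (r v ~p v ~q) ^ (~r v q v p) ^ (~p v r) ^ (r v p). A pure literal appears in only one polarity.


Check each variable for pure literal status:
p: mixed (not pure)
q: mixed (not pure)
r: mixed (not pure)
Pure literal count = 0

0


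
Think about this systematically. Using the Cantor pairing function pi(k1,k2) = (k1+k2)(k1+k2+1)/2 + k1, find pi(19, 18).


k1 + k2 = 37
(k1+k2)(k1+k2+1)/2 = 37 * 38 / 2 = 703
pi = 703 + 19 = 722

722


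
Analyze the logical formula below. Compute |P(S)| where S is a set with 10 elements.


The power set of a set with n elements has 2^n elements.
|P(S)| = 2^10 = 1024

1024


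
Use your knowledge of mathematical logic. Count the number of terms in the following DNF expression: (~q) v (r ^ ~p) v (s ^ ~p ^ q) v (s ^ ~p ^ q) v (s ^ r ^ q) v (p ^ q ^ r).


A DNF formula is a disjunction of terms (conjunctions).
Terms are separated by v.
Counting the disjuncts: 6 terms.

6


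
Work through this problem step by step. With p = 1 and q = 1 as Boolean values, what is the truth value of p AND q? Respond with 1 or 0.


p = 1, q = 1
Operation: p AND q
Evaluate: 1 AND 1 = 1

1


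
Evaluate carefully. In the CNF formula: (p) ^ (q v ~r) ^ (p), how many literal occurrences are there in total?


Counting literals in each clause:
Clause 1: 1 literal(s)
Clause 2: 2 literal(s)
Clause 3: 1 literal(s)
Total = 4

4


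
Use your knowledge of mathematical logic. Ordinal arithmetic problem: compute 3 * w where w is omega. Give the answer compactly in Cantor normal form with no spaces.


Compute 3 * w.
Ordinal * is associative and left-distributive over +, but NOT commutative; for finite n>1, n*w = w but w*n stays w*n.
For finite n>0, n * w = sup{n*k : k<w} = w. So 3 * w = w.
Result = w

w


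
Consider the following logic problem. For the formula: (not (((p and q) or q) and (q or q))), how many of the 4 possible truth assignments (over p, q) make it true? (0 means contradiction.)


Check all 4 assignments:
p=0, q=0: 1
p=0, q=1: 0
p=1, q=0: 1
p=1, q=1: 0
Count of True = 2

2


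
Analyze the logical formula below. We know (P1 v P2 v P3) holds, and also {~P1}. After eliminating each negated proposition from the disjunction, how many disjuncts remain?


Original disjuncts (3): P1, P2, P3
Negated (eliminate): ~P1
Remaining disjuncts: P2, P3
Count = 3 - 1 = 2

2


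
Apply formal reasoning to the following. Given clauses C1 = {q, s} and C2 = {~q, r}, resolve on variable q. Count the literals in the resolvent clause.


Remove q from C1 and ~q from C2.
C1 remainder: {s}
C2 remainder: {r}
Union (resolvent): {r, s}
Resolvent has 2 literal(s).

2


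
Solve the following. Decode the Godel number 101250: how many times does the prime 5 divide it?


Factorize 101250 by dividing by 5 repeatedly.
Division steps: 5 divides 101250 exactly 4 time(s).
Exponent of 5 = 4

4


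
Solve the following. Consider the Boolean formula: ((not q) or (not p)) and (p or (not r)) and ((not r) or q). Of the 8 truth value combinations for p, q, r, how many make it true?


Evaluate all 8 assignments for p, q, r:
p=0, q=0, r=0: 1
p=0, q=0, r=1: 0
p=0, q=1, r=0: 1
p=0, q=1, r=1: 0
p=1, q=0, r=0: 1
p=1, q=0, r=1: 0
p=1, q=1, r=0: 0
p=1, q=1, r=1: 0
Satisfying count = 3

3


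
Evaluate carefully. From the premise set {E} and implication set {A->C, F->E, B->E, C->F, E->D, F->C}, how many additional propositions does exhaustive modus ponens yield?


Initial facts: {E}
Apply modus ponens to closure:
  E and E->D  =>  D
Final known: {D, E}
New propositions: {D}
Count = 1

1


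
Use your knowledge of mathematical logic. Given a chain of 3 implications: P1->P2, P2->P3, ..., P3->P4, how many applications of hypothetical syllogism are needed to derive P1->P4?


With 3 implications in a chain connecting 4 propositions:
P1->P2, P2->P3, ..., P3->P4
Steps needed = (number of implications) - 1 = 3 - 1 = 2

2


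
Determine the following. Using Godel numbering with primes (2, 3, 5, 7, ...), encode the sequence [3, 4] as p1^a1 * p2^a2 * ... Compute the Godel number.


Encode each element as an exponent of the corresponding prime:
  2^3 = 8
  3^4 = 81
Product = 8 * 81 = 648

648


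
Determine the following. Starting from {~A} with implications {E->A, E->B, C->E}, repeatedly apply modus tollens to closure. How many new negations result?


Initial negated facts: {~A}
Apply modus tollens to closure:
  ~A and E->A  =>  ~E
  ~E and C->E  =>  ~C
Final negated: {~A, ~C, ~E}
New negations: {~C, ~E}
Count = 2

2


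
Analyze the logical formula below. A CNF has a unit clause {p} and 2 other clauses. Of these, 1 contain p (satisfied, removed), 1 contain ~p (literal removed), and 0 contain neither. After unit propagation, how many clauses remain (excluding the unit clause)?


Satisfied (removed): 1
Shortened (remain): 1
Unchanged (remain): 0
Remaining = 1 + 0 = 1

1


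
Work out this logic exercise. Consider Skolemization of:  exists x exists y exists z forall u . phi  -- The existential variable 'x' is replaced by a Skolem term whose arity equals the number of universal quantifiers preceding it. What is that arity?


Quantifier prefix: exists x exists y exists z forall u
'x' is existentially quantified at position 1.
No universal quantifiers precede it.
Skolem function arity = 0 (a Skolem constant)

0


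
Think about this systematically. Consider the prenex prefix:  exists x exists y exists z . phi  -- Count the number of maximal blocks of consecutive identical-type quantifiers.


Quantifier-type sequence: E E E  (A=forall, E=exists)
Group into maximal same-type runs:
  Ex3
Number of blocks = 1

1


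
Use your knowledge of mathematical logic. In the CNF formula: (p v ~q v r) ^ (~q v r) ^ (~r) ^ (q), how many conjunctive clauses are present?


A CNF formula is a conjunction of clauses.
Clauses are separated by ^.
Counting the conjuncts: 4 clauses.

4


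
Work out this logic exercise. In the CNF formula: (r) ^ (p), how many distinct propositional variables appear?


Identify each variable that appears in the formula.
Variables found: p, r
Count = 2

2


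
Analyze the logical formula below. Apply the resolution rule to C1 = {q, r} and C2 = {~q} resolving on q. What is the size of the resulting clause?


Remove q from C1 and ~q from C2.
C1 remainder: {r}
C2 remainder: {}
Union (resolvent): {r}
Resolvent has 1 literal(s).

1


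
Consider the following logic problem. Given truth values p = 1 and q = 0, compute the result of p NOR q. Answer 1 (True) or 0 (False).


p = 1, q = 0
Operation: p NOR q
Evaluate: 1 NOR 0 = 0

0


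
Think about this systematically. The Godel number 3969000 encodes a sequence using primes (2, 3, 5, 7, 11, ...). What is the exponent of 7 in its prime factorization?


Factorize 3969000 by dividing by 7 repeatedly.
Division steps: 7 divides 3969000 exactly 2 time(s).
Exponent of 7 = 2

2


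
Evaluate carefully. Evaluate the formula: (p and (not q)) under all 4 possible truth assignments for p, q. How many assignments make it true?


Check all 4 assignments:
p=0, q=0: 0
p=0, q=1: 0
p=1, q=0: 1
p=1, q=1: 0
Count of True = 1

1


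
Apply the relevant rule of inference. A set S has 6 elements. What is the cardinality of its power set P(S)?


The power set of a set with n elements has 2^n elements.
|P(S)| = 2^6 = 64

64


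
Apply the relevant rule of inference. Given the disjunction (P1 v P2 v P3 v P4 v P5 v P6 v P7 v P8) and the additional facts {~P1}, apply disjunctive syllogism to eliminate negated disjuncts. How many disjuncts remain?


Original disjuncts (8): P1, P2, P3, P4, P5, P6, P7, P8
Negated (eliminate): ~P1
Remaining disjuncts: P2, P3, P4, P5, P6, P7, P8
Count = 8 - 1 = 7

7


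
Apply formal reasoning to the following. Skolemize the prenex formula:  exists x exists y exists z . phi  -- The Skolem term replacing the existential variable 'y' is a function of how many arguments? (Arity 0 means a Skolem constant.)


Quantifier prefix: exists x exists y exists z
'y' is existentially quantified at position 2.
No universal quantifiers precede it.
Skolem function arity = 0 (a Skolem constant)

0


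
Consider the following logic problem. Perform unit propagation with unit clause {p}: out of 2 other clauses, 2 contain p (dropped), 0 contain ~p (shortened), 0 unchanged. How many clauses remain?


Satisfied (removed): 2
Shortened (remain): 0
Unchanged (remain): 0
Remaining = 0 + 0 = 0

0


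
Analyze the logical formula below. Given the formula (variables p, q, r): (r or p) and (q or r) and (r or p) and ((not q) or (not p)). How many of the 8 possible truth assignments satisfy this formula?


Evaluate all 8 assignments for p, q, r:
p=0, q=0, r=0: 0
p=0, q=0, r=1: 1
p=0, q=1, r=0: 0
p=0, q=1, r=1: 1
p=1, q=0, r=0: 0
p=1, q=0, r=1: 1
p=1, q=1, r=0: 0
p=1, q=1, r=1: 0
Satisfying count = 3

3


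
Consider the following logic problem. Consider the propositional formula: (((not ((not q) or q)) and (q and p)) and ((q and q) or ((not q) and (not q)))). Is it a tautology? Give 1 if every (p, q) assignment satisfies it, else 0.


Check all 4 assignments:
p=0, q=0: 0
p=0, q=1: 0
p=1, q=0: 0
p=1, q=1: 0
Satisfying count = 0/4.
Tautology iff count = 4: no.

0


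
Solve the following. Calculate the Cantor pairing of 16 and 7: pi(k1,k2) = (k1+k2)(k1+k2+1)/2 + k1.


k1 + k2 = 23
(k1+k2)(k1+k2+1)/2 = 23 * 24 / 2 = 276
pi = 276 + 16 = 292

292


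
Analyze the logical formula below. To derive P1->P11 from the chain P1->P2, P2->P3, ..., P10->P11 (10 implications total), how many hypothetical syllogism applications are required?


With 10 implications in a chain connecting 11 propositions:
P1->P2, P2->P3, ..., P10->P11
Steps needed = (number of implications) - 1 = 10 - 1 = 9

9


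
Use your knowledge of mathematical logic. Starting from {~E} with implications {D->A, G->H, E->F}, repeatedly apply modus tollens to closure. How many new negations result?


Initial negated facts: {~E}
Apply modus tollens to closure:
  (no implication fires)
Final negated: {~E}
New negations: {(none)}
Count = 0

0


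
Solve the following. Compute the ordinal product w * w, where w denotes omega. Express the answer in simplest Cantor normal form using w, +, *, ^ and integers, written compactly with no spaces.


Compute w * w.
Ordinal * is associative and left-distributive over +, but NOT commutative; for finite n>1, n*w = w but w*n stays w*n.
w * w = w^2 by definition.
Result = w^2

w^2


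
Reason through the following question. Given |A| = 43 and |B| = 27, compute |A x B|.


The Cartesian product A x B contains all ordered pairs (a, b).
|A x B| = |A| * |B| = 43 * 27 = 1161

1161


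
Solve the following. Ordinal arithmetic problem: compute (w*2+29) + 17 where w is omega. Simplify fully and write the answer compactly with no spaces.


Compute (w*2+29) + 17.
Ordinal + is associative but NOT commutative; for finite n>0, n + w = w but w + n stays w+n.
By associativity: (w*2+29) + 17 = w*2 + (29+17) = w*2+46.
Result = w*2+46

w*2+46


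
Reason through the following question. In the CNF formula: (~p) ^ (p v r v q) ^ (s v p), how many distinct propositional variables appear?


Identify each variable that appears in the formula.
Variables found: p, q, r, s
Count = 4

4


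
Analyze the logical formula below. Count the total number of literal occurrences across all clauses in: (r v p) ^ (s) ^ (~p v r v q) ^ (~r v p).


Counting literals in each clause:
Clause 1: 2 literal(s)
Clause 2: 1 literal(s)
Clause 3: 3 literal(s)
Clause 4: 2 literal(s)
Total = 8

8
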